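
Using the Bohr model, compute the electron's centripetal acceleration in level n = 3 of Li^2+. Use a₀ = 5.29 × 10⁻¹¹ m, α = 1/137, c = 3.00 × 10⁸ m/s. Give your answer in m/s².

r = n²a₀/Z = 1.59 × 10⁻¹⁰ m, v = Zαc/n = 2.19 × 10⁶ m/s
a = v²/r = (2.19 × 10⁶)² / 1.59 × 10⁻¹⁰ = 3.02 × 10²² m/s²

3.02 × 10²² m/s²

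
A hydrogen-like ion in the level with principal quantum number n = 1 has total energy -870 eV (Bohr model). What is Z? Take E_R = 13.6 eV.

8

E_n = −E_R Z²/n² ⇒ Z² = −E_n n²/E_R = 870 × 1² / 13.6 ≈ 63.97
Z = 8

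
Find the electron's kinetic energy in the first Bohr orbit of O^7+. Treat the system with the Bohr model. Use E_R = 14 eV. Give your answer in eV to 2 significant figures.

900 eV

For a Coulomb orbit the virial theorem gives K = −E_n.
E_n = −E_R·Z²/n², so K = E_R·Z²/n² = 14 × 8²/1² = 900 eV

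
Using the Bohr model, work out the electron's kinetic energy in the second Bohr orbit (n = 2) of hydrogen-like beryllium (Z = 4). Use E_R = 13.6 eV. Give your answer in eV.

For a Coulomb orbit the virial theorem gives K = −E_n.
E_n = −E_R·Z²/n², so K = E_R·Z²/n² = 13.6 × 4²/2² = 54.4 eV

54.4 eV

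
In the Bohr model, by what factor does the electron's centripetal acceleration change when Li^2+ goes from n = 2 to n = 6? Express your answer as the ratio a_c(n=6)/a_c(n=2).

1/81

a_c ∝ Z^3 · n^-4; with Z fixed, a_c ∝ n^-4.
a_c(n=6)/a_c(n=2) = (6/2)^-4 = 1/81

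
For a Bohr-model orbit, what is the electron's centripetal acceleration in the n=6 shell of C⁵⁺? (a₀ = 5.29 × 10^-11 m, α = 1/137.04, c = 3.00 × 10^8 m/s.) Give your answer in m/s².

1.51 × 10^22 m/s²

r = n²a₀/Z = 3.17 × 10^-10 m, v = Zαc/n = 2.19 × 10^6 m/s
a = v²/r = (2.19 × 10^6)² / 3.17 × 10^-10 = 1.51 × 10^22 m/s²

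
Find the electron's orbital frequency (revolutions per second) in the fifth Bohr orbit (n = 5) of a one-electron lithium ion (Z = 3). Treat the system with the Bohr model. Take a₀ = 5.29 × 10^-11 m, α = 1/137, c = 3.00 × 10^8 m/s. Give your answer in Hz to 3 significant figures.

4.74 × 10^14 Hz

r = n²a₀/Z = 4.41 × 10^-10 m, v = Zαc/n = 1.31 × 10^6 m/s
f = v/(2πr) = 4.74 × 10^14 Hz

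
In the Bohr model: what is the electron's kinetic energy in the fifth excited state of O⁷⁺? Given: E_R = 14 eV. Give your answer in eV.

25 eV

For a Coulomb orbit the virial theorem gives K = −E_n.
E_n = −E_R·Z²/n², so K = E_R·Z²/n² = 14 × 8²/6² = 25 eV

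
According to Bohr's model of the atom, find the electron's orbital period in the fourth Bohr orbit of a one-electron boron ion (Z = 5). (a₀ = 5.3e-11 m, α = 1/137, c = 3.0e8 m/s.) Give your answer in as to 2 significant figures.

390 as

r = n²a₀/Z = 4²·5.3e-11/5 = 1.7e-10 m
v = Zαc/n = 5·0.0073·3.0e8/4 = 2.7e6 m/s
T = 2πr/v = 3.9e-16 s = 390 as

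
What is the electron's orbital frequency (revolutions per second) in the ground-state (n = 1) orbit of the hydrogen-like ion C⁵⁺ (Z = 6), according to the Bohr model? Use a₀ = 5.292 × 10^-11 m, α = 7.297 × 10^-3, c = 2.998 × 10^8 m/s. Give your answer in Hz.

r = n²a₀/Z = 8.820 × 10^-12 m, v = Zαc/n = 1.313 × 10^7 m/s
f = v/(2πr) = 2.369 × 10^17 Hz

2.369 × 10^17 Hz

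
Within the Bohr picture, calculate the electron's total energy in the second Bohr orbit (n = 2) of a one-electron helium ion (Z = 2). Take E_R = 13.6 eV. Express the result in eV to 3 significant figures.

-13.6 eV

E_n = −E_R·Z²/n² = −13.6 × 2²/2² = -13.6 eV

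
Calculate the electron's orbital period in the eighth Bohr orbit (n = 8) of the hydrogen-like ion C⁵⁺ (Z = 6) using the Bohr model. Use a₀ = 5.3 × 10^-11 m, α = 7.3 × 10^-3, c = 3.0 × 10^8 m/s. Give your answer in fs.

r = n²a₀/Z = 8²·5.3 × 10^-11/6 = 5.7 × 10^-10 m
v = Zαc/n = 6·0.0073·3.0 × 10^8/8 = 1.6 × 10^6 m/s
T = 2πr/v = 2.2 × 10^-15 s = 2.2 fs

2.2 fs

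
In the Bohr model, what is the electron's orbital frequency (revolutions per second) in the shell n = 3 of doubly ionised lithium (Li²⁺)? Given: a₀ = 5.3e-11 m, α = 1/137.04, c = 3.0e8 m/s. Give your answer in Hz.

r = n²a₀/Z = 1.6e-10 m, v = Zαc/n = 2.2e6 m/s
f = v/(2πr) = 2.2e15 Hz

2.2e15 Hz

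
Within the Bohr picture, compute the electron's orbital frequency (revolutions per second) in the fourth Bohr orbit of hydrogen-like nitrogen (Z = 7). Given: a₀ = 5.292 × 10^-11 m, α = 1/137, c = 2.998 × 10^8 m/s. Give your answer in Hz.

r = n²a₀/Z = 1.210 × 10^-10 m, v = Zαc/n = 3.830 × 10^6 m/s
f = v/(2πr) = 5.039 × 10^15 Hz

5.039 × 10^15 Hz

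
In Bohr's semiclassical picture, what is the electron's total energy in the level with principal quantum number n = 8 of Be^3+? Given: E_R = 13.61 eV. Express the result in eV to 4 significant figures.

-3.402 eV

E_n = −E_R·Z²/n² = −13.61 × 4²/8² = -3.402 eV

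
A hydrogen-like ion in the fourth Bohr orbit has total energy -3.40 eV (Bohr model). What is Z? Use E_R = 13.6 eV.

E_n = −E_R Z²/n² ⇒ Z² = −E_n n²/E_R = 3.40 × 4² / 13.6 ≈ 4.00
Z = 2

2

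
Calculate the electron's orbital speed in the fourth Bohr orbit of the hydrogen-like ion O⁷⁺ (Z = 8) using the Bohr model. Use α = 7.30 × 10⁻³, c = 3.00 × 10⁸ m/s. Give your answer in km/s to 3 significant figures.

4380 km/s

v_n = Zαc/n = 8 × 0.00730 × 3.00 × 10⁸ / 4
    = 4380 km/s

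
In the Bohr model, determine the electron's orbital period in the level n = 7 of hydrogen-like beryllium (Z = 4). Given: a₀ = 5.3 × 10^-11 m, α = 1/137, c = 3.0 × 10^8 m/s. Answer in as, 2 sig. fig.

3300 as

r = n²a₀/Z = 7²·5.3 × 10^-11/4 = 6.5 × 10^-10 m
v = Zαc/n = 4·0.0073·3.0 × 10^8/7 = 1.3 × 10^6 m/s
T = 2πr/v = 3.3 × 10^-15 s = 3300 as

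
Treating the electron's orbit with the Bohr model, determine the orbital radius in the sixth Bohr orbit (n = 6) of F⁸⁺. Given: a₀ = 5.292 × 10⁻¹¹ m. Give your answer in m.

2.117 × 10⁻¹⁰ m

r_n = n²a₀/Z = 6² × 5.292 × 10⁻¹¹ / 9
    = 36 × 5.292 × 10⁻¹¹ / 9 = 2.117 × 10⁻¹⁰ m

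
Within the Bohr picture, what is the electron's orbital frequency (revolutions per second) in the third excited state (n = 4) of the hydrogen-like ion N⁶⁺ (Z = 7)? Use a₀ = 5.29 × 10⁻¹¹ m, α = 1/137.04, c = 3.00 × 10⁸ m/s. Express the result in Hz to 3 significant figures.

5.04 × 10¹⁵ Hz

r = n²a₀/Z = 1.21 × 10⁻¹⁰ m, v = Zαc/n = 3.83 × 10⁶ m/s
f = v/(2πr) = 5.04 × 10¹⁵ Hz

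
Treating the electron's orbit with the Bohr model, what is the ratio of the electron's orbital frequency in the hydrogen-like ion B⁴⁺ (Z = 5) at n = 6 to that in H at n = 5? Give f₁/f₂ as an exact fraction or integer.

f ∝ Z^2 · n^-3
f₁/f₂ = (5/1)^2 · (6/5)^-3 = 3125/216

3125/216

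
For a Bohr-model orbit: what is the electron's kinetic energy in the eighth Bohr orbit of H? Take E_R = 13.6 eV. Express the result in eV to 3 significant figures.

For a Coulomb orbit the virial theorem gives K = −E_n.
E_n = −E_R·Z²/n², so K = E_R·Z²/n² = 13.6 × 1²/8² = 0.212 eV

0.212 eV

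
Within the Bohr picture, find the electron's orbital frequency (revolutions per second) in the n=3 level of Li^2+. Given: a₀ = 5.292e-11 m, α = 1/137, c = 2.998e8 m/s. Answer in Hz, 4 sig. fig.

2.194e15 Hz

r = n²a₀/Z = 1.588e-10 m, v = Zαc/n = 2.188e6 m/s
f = v/(2πr) = 2.194e15 Hz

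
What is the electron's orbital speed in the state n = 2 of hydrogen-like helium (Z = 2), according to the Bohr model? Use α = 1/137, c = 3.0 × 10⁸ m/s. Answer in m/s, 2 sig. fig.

2.2 × 10⁶ m/s

v_n = Zαc/n = 2 × 0.0073 × 3.0 × 10⁸ / 2
    = 2.2 × 10⁶ m/s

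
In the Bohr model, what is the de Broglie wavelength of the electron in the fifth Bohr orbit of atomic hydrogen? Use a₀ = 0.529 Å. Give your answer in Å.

The Bohr quantisation condition is nλ = 2πr_n.
r_n = n²a₀/Z = 13.2 Å
λ = 2πr_n/n = 2π·13.2/5 = 16.6 Å

16.6 Å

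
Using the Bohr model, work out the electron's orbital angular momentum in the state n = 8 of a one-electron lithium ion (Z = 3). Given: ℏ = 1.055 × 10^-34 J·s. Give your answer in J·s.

L_n = nℏ = 8 × 1.055 × 10^-34 = 8.440 × 10^-34 J·s

8.440 × 10^-34 J·s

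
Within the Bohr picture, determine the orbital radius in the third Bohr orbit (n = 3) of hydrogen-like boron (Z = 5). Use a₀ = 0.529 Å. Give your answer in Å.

r_n = n²a₀/Z = 3² × 0.529 / 5
    = 9 × 0.529 / 5 = 0.952 Å

0.952 Å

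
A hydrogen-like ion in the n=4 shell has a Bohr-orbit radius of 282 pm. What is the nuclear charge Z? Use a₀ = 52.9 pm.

r_n = n²a₀/Z ⇒ Z = n²a₀/r = 4² × 52.9 / 282 ≈ 3.00
Z = 3

3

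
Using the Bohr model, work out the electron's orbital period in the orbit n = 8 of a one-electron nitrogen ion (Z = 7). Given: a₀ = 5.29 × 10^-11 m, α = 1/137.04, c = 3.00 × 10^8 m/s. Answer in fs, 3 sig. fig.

1.59 fs

r = n²a₀/Z = 8²·5.29 × 10^-11/7 = 4.84 × 10^-10 m
v = Zαc/n = 7·0.00730·3.00 × 10^8/8 = 1.92 × 10^6 m/s
T = 2πr/v = 1.59 × 10^-15 s = 1.59 fs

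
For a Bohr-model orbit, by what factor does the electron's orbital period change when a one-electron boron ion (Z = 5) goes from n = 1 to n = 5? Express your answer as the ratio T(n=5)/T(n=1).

125

T ∝ Z^-2 · n^3; with Z fixed, T ∝ n^3.
T(n=5)/T(n=1) = (5/1)^3 = 125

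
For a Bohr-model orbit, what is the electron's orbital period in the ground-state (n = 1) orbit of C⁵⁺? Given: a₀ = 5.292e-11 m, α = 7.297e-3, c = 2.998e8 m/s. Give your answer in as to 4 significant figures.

4.222 as

r = n²a₀/Z = 1²·5.292e-11/6 = 8.820e-12 m
v = Zαc/n = 6·0.007297·2.998e8/1 = 1.313e7 m/s
T = 2πr/v = 4.222e-18 s = 4.222 as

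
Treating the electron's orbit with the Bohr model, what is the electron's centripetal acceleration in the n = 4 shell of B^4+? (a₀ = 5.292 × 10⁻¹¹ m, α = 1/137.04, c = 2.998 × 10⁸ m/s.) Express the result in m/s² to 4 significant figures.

4.416 × 10²² m/s²

r = n²a₀/Z = 1.693 × 10⁻¹⁰ m, v = Zαc/n = 2.735 × 10⁶ m/s
a = v²/r = (2.735 × 10⁶)² / 1.693 × 10⁻¹⁰ = 4.416 × 10²² m/s²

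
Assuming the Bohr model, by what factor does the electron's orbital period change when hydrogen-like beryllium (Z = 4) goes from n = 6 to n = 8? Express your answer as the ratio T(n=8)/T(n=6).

T ∝ Z^-2 · n^3; with Z fixed, T ∝ n^3.
T(n=8)/T(n=6) = (8/6)^3 = 64/27

64/27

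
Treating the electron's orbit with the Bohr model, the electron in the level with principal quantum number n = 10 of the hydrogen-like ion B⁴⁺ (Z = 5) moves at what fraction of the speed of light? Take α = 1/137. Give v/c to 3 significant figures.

0.00365

v_n = Zαc/n, so v/c = Zα/n = 5 × 0.00730 / 10 = 0.00365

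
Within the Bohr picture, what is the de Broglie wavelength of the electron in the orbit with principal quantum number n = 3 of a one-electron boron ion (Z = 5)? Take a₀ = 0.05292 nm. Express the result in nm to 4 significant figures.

0.1995 nm

The Bohr quantisation condition is nλ = 2πr_n.
r_n = n²a₀/Z = 0.09526 nm
λ = 2πr_n/n = 2π·0.09526/3 = 0.1995 nm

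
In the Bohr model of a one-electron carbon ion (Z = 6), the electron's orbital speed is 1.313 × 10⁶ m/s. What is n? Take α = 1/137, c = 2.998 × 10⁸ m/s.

v_n = Zαc/n ⇒ n = Zαc/v = 6 × 0.007299 × 2.998 × 10⁸ / 1.313 × 10⁶ ≈ 10.00
n = 10

10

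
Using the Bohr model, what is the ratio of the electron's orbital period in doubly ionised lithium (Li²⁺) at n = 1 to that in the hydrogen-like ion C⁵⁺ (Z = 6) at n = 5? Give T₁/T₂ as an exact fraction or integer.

4/125

T ∝ Z^-2 · n^3
T₁/T₂ = (3/6)^-2 · (1/5)^3 = 4/125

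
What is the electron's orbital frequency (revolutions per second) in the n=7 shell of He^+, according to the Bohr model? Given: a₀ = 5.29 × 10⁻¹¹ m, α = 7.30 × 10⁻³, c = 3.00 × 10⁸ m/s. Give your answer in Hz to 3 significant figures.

7.68 × 10¹³ Hz

r = n²a₀/Z = 1.30 × 10⁻⁹ m, v = Zαc/n = 6.26 × 10⁵ m/s
f = v/(2πr) = 7.68 × 10¹³ Hz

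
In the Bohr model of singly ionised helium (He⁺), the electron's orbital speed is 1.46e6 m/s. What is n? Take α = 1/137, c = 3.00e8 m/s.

3

v_n = Zαc/n ⇒ n = Zαc/v = 2 × 0.00730 × 3.00e8 / 1.46e6 ≈ 3.00
n = 3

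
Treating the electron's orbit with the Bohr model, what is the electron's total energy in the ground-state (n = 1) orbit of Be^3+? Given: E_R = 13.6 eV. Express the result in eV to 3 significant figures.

-218 eV

E_n = −E_R·Z²/n² = −13.6 × 4²/1² = -218 eV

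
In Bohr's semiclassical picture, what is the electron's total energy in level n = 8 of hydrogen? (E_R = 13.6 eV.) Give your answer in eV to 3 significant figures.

-0.212 eV

E_n = −E_R·Z²/n² = −13.6 × 1²/8² = -0.212 eV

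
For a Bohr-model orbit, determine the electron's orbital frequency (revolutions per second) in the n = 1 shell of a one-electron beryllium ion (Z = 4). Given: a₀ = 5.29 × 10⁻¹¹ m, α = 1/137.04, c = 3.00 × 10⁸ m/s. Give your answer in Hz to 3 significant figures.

r = n²a₀/Z = 1.32 × 10⁻¹¹ m, v = Zαc/n = 8.76 × 10⁶ m/s
f = v/(2πr) = 1.05 × 10¹⁷ Hz

1.05 × 10¹⁷ Hz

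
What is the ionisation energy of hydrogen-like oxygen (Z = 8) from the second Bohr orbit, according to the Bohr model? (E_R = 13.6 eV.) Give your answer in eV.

E_n = −E_R·Z²/n² = −13.6 × 8²/2² eV = -218 eV
Ionisation energy = −E_n = 218 eV

218 eV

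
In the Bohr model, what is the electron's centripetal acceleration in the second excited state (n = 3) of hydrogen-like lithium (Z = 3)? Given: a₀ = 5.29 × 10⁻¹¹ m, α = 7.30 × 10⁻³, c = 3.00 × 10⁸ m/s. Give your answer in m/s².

r = n²a₀/Z = 1.59 × 10⁻¹⁰ m, v = Zαc/n = 2.19 × 10⁶ m/s
a = v²/r = (2.19 × 10⁶)² / 1.59 × 10⁻¹⁰ = 3.02 × 10²² m/s²

3.02 × 10²² m/s²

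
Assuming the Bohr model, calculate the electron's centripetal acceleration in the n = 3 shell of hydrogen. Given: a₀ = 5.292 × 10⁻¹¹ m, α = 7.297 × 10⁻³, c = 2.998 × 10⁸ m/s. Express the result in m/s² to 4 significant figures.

r = n²a₀/Z = 4.763 × 10⁻¹⁰ m, v = Zαc/n = 7.292 × 10⁵ m/s
a = v²/r = (7.292 × 10⁵)² / 4.763 × 10⁻¹⁰ = 1.116 × 10²¹ m/s²

1.116 × 10²¹ m/s²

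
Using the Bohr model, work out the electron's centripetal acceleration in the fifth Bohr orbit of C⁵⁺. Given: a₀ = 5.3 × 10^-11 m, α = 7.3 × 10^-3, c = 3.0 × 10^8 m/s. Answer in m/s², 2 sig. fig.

3.1 × 10^22 m/s²

r = n²a₀/Z = 2.2 × 10^-10 m, v = Zαc/n = 2.6 × 10^6 m/s
a = v²/r = (2.6 × 10^6)² / 2.2 × 10^-10 = 3.1 × 10^22 m/s²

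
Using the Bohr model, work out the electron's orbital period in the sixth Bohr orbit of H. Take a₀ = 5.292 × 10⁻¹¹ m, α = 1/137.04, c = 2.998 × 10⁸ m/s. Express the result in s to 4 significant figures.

3.283 × 10⁻¹⁴ s

r = n²a₀/Z = 6²·5.292 × 10⁻¹¹/1 = 1.905 × 10⁻⁹ m
v = Zαc/n = 1·0.007297·2.998 × 10⁸/6 = 3.646 × 10⁵ m/s
T = 2πr/v = 3.283 × 10⁻¹⁴ s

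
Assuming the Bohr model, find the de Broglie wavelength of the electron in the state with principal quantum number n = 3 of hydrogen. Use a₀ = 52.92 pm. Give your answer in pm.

The Bohr quantisation condition is nλ = 2πr_n.
r_n = n²a₀/Z = 476.3 pm
λ = 2πr_n/n = 2π·476.3/3 = 997.5 pm

997.5 pm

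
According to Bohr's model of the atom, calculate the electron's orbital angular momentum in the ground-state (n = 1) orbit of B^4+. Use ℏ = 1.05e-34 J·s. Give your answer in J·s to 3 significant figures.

1.05e-34 J·s

L_n = nℏ = 1 × 1.05e-34 = 1.05e-34 J·s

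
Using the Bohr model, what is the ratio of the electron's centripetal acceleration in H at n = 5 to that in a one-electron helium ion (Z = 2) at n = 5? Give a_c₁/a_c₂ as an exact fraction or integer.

a_c ∝ Z^3 · n^-4
a_c₁/a_c₂ = (1/2)^3 · (5/5)^-4 = 1/8

1/8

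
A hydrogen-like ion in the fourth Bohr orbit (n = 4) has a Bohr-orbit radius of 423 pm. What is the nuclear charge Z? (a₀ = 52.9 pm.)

r_n = n²a₀/Z ⇒ Z = n²a₀/r = 4² × 52.9 / 423 ≈ 2.00
Z = 2

2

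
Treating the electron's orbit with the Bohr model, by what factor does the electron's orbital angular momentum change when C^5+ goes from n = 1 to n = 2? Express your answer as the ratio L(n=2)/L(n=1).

2

L = nℏ depends only on n, so L ∝ n.
L(n=2)/L(n=1) = (2/1)^1 = 2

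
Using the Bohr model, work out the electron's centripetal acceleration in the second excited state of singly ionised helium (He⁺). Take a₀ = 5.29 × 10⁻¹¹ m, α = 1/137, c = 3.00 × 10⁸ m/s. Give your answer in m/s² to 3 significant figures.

r = n²a₀/Z = 2.38 × 10⁻¹⁰ m, v = Zαc/n = 1.46 × 10⁶ m/s
a = v²/r = (1.46 × 10⁶)² / 2.38 × 10⁻¹⁰ = 8.95 × 10²¹ m/s²

8.95 × 10²¹ m/s²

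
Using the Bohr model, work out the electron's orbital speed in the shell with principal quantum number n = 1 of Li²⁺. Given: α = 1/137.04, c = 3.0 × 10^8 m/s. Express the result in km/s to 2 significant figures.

6600 km/s

v_n = Zαc/n = 3 × 0.0073 × 3.0 × 10^8 / 1
    = 6600 km/s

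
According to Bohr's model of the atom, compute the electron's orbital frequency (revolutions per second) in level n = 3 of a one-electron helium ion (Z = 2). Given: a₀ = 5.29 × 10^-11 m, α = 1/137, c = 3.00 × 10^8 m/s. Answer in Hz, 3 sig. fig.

9.76 × 10^14 Hz

r = n²a₀/Z = 2.38 × 10^-10 m, v = Zαc/n = 1.46 × 10^6 m/s
f = v/(2πr) = 9.76 × 10^14 Hz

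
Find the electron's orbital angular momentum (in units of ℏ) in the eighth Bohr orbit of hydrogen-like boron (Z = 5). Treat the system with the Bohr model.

8

L_n = nℏ, so L/ℏ = n = 8.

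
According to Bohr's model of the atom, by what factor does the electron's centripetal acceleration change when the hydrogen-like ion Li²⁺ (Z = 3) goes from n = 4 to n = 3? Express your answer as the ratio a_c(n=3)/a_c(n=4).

256/81

a_c ∝ Z^3 · n^-4; with Z fixed, a_c ∝ n^-4.
a_c(n=3)/a_c(n=4) = (3/4)^-4 = 256/81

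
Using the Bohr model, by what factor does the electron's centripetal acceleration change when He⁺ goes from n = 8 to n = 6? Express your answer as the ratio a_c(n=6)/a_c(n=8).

a_c ∝ Z^3 · n^-4; with Z fixed, a_c ∝ n^-4.
a_c(n=6)/a_c(n=8) = (6/8)^-4 = 256/81

256/81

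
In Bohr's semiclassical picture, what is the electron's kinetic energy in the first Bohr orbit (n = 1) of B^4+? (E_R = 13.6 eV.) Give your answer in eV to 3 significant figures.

For a Coulomb orbit the virial theorem gives K = −E_n.
E_n = −E_R·Z²/n², so K = E_R·Z²/n² = 13.6 × 5²/1² = 340 eV

340 eV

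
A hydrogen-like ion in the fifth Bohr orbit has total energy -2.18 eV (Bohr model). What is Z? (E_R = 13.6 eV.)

E_n = −E_R Z²/n² ⇒ Z² = −E_n n²/E_R = 2.18 × 5² / 13.6 ≈ 4.01
Z = 2

2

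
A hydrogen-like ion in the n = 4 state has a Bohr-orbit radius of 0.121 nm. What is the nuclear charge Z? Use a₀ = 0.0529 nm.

r_n = n²a₀/Z ⇒ Z = n²a₀/r = 4² × 0.0529 / 0.121 ≈ 7.00
Z = 7

7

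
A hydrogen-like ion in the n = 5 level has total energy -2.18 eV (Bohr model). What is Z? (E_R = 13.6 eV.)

E_n = −E_R Z²/n² ⇒ Z² = −E_n n²/E_R = 2.18 × 5² / 13.6 ≈ 4.01
Z = 2

2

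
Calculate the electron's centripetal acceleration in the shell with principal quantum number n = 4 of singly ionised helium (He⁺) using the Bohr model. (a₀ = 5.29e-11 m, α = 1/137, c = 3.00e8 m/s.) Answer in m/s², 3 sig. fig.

2.83e21 m/s²

r = n²a₀/Z = 4.23e-10 m, v = Zαc/n = 1.09e6 m/s
a = v²/r = (1.09e6)² / 4.23e-10 = 2.83e21 m/s²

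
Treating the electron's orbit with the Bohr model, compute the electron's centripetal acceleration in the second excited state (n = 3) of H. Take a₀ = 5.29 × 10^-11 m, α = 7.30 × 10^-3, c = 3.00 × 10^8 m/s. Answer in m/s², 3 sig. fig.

r = n²a₀/Z = 4.76 × 10^-10 m, v = Zαc/n = 7.30 × 10^5 m/s
a = v²/r = (7.30 × 10^5)² / 4.76 × 10^-10 = 1.12 × 10^21 m/s²

1.12 × 10^21 m/s²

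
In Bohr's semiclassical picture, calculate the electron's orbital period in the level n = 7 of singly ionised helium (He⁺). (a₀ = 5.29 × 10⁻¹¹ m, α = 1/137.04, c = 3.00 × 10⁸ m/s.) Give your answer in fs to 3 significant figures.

13.0 fs

r = n²a₀/Z = 7²·5.29 × 10⁻¹¹/2 = 1.30 × 10⁻⁹ m
v = Zαc/n = 2·0.00730·3.00 × 10⁸/7 = 6.25 × 10⁵ m/s
T = 2πr/v = 1.30 × 10⁻¹⁴ s = 13.0 fs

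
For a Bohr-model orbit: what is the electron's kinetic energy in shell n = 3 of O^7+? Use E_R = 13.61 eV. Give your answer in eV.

96.78 eV

For a Coulomb orbit the virial theorem gives K = −E_n.
E_n = −E_R·Z²/n², so K = E_R·Z²/n² = 13.61 × 8²/3² = 96.78 eV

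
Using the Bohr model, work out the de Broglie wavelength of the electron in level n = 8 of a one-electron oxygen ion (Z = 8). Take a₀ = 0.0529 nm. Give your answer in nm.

The Bohr quantisation condition is nλ = 2πr_n.
r_n = n²a₀/Z = 0.423 nm
λ = 2πr_n/n = 2π·0.423/8 = 0.332 nm

0.332 nm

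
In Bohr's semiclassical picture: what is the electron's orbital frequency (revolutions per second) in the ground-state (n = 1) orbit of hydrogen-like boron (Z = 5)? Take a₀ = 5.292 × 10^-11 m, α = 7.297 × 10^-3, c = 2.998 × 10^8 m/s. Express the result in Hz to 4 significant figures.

r = n²a₀/Z = 1.058 × 10^-11 m, v = Zαc/n = 1.094 × 10^7 m/s
f = v/(2πr) = 1.645 × 10^17 Hz

1.645 × 10^17 Hz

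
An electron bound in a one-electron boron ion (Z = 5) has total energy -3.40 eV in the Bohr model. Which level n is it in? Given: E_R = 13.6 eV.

E_n = −E_R Z²/n² ⇒ n² = E_R Z²/(−E_n) = 13.6 × 5² / 3.40 ≈ 100.00
n = 10

10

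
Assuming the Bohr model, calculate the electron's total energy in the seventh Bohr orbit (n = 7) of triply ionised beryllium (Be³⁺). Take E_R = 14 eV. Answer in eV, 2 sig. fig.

E_n = −E_R·Z²/n² = −14 × 4²/7² = -4.6 eV

-4.6 eV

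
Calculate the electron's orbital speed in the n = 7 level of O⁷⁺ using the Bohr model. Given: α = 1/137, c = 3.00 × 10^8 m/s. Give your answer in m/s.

2.50 × 10^6 m/s

v_n = Zαc/n = 8 × 0.00730 × 3.00 × 10^8 / 7
    = 2.50 × 10^6 m/s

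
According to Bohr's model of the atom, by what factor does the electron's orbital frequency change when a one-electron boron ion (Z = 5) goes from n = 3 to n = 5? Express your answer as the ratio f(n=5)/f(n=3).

f ∝ Z^2 · n^-3; with Z fixed, f ∝ n^-3.
f(n=5)/f(n=3) = (5/3)^-3 = 27/125

27/125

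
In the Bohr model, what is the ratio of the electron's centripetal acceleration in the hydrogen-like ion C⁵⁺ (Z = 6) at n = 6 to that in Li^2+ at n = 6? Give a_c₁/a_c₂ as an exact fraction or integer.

a_c ∝ Z^3 · n^-4
a_c₁/a_c₂ = (6/3)^3 · (6/6)^-4 = 8

8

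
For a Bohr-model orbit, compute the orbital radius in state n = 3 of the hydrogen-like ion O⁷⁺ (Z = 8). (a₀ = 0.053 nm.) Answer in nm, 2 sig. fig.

r_n = n²a₀/Z = 3² × 0.053 / 8
    = 9 × 0.053 / 8 = 0.060 nm

0.060 nm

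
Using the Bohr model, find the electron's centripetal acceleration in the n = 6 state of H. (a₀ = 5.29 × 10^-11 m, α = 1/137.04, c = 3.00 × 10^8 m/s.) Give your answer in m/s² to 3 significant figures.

6.99 × 10^19 m/s²

r = n²a₀/Z = 1.90 × 10^-9 m, v = Zαc/n = 3.65 × 10^5 m/s
a = v²/r = (3.65 × 10^5)² / 1.90 × 10^-9 = 6.99 × 10^19 m/s²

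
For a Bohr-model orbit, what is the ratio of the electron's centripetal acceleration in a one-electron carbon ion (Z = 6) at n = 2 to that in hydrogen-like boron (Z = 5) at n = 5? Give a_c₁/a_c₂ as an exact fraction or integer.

135/2

a_c ∝ Z^3 · n^-4
a_c₁/a_c₂ = (6/5)^3 · (2/5)^-4 = 135/2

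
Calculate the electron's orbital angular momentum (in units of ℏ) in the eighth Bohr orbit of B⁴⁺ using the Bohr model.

8

L_n = nℏ, so L/ℏ = n = 8.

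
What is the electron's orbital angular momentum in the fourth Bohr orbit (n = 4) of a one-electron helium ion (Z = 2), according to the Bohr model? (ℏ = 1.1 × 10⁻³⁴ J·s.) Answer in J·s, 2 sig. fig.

4.4 × 10⁻³⁴ J·s

L_n = nℏ = 4 × 1.1 × 10⁻³⁴ = 4.4 × 10⁻³⁴ J·s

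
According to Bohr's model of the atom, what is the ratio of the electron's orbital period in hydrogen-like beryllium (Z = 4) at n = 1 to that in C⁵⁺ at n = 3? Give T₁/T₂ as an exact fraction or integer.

T ∝ Z^-2 · n^3
T₁/T₂ = (4/6)^-2 · (1/3)^3 = 1/12

1/12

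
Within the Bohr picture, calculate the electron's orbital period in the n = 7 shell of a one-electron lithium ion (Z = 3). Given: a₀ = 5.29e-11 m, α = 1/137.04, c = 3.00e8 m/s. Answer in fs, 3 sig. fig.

r = n²a₀/Z = 7²·5.29e-11/3 = 8.64e-10 m
v = Zαc/n = 3·0.00730·3.00e8/7 = 9.38e5 m/s
T = 2πr/v = 5.79e-15 s = 5.79 fs

5.79 fs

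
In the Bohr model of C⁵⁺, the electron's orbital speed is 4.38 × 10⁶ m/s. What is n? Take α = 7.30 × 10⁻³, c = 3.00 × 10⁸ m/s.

3

v_n = Zαc/n ⇒ n = Zαc/v = 6 × 0.00730 × 3.00 × 10⁸ / 4.38 × 10⁶ ≈ 3.00
n = 3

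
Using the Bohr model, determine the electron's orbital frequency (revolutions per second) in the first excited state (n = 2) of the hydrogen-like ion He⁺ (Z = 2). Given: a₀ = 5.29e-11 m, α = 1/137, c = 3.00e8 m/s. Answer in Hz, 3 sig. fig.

3.29e15 Hz

r = n²a₀/Z = 1.06e-10 m, v = Zαc/n = 2.19e6 m/s
f = v/(2πr) = 3.29e15 Hz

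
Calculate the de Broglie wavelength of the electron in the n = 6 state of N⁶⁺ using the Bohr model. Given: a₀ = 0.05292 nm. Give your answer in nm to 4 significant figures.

The Bohr quantisation condition is nλ = 2πr_n.
r_n = n²a₀/Z = 0.2722 nm
λ = 2πr_n/n = 2π·0.2722/6 = 0.2850 nm

0.2850 nm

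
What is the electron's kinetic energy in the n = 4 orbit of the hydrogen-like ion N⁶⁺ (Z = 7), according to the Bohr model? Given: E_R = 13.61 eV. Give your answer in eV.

For a Coulomb orbit the virial theorem gives K = −E_n.
E_n = −E_R·Z²/n², so K = E_R·Z²/n² = 13.61 × 7²/4² = 41.68 eV

41.68 eV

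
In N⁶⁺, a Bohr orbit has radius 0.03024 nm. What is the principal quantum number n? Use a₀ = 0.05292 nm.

r_n = n²a₀/Z ⇒ n² = rZ/a₀ = 0.03024 × 7 / 0.05292 ≈ 4.00
n = 2

2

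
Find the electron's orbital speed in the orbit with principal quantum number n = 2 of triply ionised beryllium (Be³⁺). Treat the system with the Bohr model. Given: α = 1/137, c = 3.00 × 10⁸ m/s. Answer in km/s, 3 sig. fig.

4380 km/s

v_n = Zαc/n = 4 × 0.00730 × 3.00 × 10⁸ / 2
    = 4380 km/s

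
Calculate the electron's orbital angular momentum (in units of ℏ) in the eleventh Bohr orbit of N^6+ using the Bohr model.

L_n = nℏ, so L/ℏ = n = 11.

11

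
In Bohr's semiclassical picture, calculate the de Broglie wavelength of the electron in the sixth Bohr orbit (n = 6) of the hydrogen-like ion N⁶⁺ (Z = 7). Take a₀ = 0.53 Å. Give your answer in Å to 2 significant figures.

2.9 Å

The Bohr quantisation condition is nλ = 2πr_n.
r_n = n²a₀/Z = 2.7 Å
λ = 2πr_n/n = 2π·2.7/6 = 2.9 Å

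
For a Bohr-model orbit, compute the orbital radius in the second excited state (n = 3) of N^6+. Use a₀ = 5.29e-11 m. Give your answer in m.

6.80e-11 m

r_n = n²a₀/Z = 3² × 5.29e-11 / 7
    = 9 × 5.29e-11 / 7 = 6.80e-11 m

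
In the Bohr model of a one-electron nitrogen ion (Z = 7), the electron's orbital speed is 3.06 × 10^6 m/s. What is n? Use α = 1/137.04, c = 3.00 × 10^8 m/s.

v_n = Zαc/n ⇒ n = Zαc/v = 7 × 0.00730 × 3.00 × 10^8 / 3.06 × 10^6 ≈ 5.01
n = 5

5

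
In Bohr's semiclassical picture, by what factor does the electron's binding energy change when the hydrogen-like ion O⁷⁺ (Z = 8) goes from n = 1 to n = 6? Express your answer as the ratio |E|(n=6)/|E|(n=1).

|E| ∝ Z^2 · n^-2; with Z fixed, |E| ∝ n^-2.
|E|(n=6)/|E|(n=1) = (6/1)^-2 = 1/36

1/36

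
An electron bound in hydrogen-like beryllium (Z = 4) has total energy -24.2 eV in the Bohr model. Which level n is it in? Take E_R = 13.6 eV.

3

E_n = −E_R Z²/n² ⇒ n² = E_R Z²/(−E_n) = 13.6 × 4² / 24.2 ≈ 8.99
n = 3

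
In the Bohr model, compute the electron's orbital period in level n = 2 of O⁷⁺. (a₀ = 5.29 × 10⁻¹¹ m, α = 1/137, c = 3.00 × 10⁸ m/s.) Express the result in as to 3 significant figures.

r = n²a₀/Z = 2²·5.29 × 10⁻¹¹/8 = 2.65 × 10⁻¹¹ m
v = Zαc/n = 8·0.00730·3.00 × 10⁸/2 = 8.76 × 10⁶ m/s
T = 2πr/v = 1.90 × 10⁻¹⁷ s = 19.0 as

19.0 as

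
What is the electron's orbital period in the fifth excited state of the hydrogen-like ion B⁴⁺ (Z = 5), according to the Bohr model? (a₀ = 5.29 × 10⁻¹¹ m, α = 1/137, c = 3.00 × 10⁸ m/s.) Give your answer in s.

1.31 × 10⁻¹⁵ s

r = n²a₀/Z = 6²·5.29 × 10⁻¹¹/5 = 3.81 × 10⁻¹⁰ m
v = Zαc/n = 5·0.00730·3.00 × 10⁸/6 = 1.82 × 10⁶ m/s
T = 2πr/v = 1.31 × 10⁻¹⁵ s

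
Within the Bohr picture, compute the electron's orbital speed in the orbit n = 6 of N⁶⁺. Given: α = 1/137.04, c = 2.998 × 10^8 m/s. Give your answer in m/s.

2.552 × 10^6 m/s

v_n = Zαc/n = 7 × 0.007297 × 2.998 × 10^8 / 6
    = 2.552 × 10^6 m/s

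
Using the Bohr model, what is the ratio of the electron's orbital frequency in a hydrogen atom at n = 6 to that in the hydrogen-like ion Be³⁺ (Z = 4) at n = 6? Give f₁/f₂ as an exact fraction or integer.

f ∝ Z^2 · n^-3
f₁/f₂ = (1/4)^2 · (6/6)^-3 = 1/16

1/16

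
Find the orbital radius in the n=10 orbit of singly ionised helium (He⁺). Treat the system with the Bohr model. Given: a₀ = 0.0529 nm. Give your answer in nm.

r_n = n²a₀/Z = 10² × 0.0529 / 2
    = 100 × 0.0529 / 2 = 2.65 nm

2.65 nm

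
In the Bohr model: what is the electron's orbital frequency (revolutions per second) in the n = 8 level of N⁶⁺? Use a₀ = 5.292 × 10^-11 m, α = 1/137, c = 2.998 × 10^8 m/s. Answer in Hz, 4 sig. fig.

r = n²a₀/Z = 4.838 × 10^-10 m, v = Zαc/n = 1.915 × 10^6 m/s
f = v/(2πr) = 6.299 × 10^14 Hz

6.299 × 10^14 Hz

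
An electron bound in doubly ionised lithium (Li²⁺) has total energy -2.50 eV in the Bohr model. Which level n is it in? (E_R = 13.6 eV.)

E_n = −E_R Z²/n² ⇒ n² = E_R Z²/(−E_n) = 13.6 × 3² / 2.50 ≈ 48.96
n = 7

7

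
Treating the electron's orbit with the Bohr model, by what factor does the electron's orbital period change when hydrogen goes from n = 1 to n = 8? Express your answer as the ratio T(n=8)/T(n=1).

512

T ∝ Z^-2 · n^3; with Z fixed, T ∝ n^3.
T(n=8)/T(n=1) = (8/1)^3 = 512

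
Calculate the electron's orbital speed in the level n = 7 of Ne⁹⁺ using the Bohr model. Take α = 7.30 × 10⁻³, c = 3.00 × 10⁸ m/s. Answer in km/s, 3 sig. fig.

v_n = Zαc/n = 10 × 0.00730 × 3.00 × 10⁸ / 7
    = 3130 km/s

3130 km/s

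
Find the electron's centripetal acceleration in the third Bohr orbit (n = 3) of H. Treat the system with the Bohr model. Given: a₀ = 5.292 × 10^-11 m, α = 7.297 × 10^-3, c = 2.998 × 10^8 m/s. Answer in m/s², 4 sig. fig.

r = n²a₀/Z = 4.763 × 10^-10 m, v = Zαc/n = 7.292 × 10^5 m/s
a = v²/r = (7.292 × 10^5)² / 4.763 × 10^-10 = 1.116 × 10^21 m/s²

1.116 × 10^21 m/s²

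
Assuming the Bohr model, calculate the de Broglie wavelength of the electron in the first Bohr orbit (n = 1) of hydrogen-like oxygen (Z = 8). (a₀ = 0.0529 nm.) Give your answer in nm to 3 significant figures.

The Bohr quantisation condition is nλ = 2πr_n.
r_n = n²a₀/Z = 0.00661 nm
λ = 2πr_n/n = 2π·0.00661/1 = 0.0415 nm

0.0415 nm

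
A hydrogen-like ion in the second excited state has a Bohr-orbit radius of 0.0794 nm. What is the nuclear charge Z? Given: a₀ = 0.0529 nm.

6

r_n = n²a₀/Z ⇒ Z = n²a₀/r = 3² × 0.0529 / 0.0794 ≈ 6.00
Z = 6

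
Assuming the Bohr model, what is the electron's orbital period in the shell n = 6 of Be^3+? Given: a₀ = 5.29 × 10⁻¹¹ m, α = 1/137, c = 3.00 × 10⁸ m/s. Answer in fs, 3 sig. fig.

2.05 fs

r = n²a₀/Z = 6²·5.29 × 10⁻¹¹/4 = 4.76 × 10⁻¹⁰ m
v = Zαc/n = 4·0.00730·3.00 × 10⁸/6 = 1.46 × 10⁶ m/s
T = 2πr/v = 2.05 × 10⁻¹⁵ s = 2.05 fs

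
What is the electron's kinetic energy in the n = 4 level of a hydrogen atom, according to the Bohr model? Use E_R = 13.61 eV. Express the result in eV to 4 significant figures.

For a Coulomb orbit the virial theorem gives K = −E_n.
E_n = −E_R·Z²/n², so K = E_R·Z²/n² = 13.61 × 1²/4² = 0.8506 eV

0.8506 eV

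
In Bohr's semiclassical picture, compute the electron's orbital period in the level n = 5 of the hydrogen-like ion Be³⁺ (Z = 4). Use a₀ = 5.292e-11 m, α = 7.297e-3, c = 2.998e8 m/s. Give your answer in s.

1.187e-15 s

r = n²a₀/Z = 5²·5.292e-11/4 = 3.308e-10 m
v = Zαc/n = 4·0.007297·2.998e8/5 = 1.750e6 m/s
T = 2πr/v = 1.187e-15 s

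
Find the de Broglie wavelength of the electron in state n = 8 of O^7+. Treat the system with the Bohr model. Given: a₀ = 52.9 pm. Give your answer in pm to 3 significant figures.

332 pm

The Bohr quantisation condition is nλ = 2πr_n.
r_n = n²a₀/Z = 423 pm
λ = 2πr_n/n = 2π·423/8 = 332 pm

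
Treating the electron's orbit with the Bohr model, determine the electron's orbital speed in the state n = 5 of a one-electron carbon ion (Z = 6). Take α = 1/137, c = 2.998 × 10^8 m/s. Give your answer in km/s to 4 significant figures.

v_n = Zαc/n = 6 × 0.007299 × 2.998 × 10^8 / 5
    = 2626 km/s

2626 km/s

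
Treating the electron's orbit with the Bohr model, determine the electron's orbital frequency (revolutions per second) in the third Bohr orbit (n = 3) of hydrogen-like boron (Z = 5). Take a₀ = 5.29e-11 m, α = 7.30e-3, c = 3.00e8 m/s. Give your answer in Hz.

6.10e15 Hz

r = n²a₀/Z = 9.52e-11 m, v = Zαc/n = 3.65e6 m/s
f = v/(2πr) = 6.10e15 Hz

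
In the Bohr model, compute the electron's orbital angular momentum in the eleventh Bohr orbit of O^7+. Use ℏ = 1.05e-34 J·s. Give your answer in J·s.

L_n = nℏ = 11 × 1.05e-34 = 1.16e-33 J·s

1.16e-33 J·s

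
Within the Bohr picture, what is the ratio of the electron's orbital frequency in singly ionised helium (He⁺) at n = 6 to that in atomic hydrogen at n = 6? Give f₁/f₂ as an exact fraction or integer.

f ∝ Z^2 · n^-3
f₁/f₂ = (2/1)^2 · (6/6)^-3 = 4

4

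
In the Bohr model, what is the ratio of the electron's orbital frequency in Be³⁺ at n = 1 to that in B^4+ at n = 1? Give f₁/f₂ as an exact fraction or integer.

16/25

f ∝ Z^2 · n^-3
f₁/f₂ = (4/5)^2 · (1/1)^-3 = 16/25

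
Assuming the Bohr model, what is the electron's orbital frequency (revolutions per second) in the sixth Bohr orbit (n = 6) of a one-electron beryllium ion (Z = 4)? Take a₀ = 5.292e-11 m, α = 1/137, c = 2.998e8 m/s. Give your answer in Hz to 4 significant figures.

r = n²a₀/Z = 4.763e-10 m, v = Zαc/n = 1.459e6 m/s
f = v/(2πr) = 4.875e14 Hz

4.875e14 Hz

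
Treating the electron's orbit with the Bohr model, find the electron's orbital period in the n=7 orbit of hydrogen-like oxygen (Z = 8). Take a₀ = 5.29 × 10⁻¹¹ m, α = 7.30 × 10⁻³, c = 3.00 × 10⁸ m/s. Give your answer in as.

r = n²a₀/Z = 7²·5.29 × 10⁻¹¹/8 = 3.24 × 10⁻¹⁰ m
v = Zαc/n = 8·0.00730·3.00 × 10⁸/7 = 2.50 × 10⁶ m/s
T = 2πr/v = 8.13 × 10⁻¹⁶ s = 813 as

813 as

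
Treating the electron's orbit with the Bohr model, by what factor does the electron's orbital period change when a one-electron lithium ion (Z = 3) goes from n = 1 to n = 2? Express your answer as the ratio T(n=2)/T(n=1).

8

T ∝ Z^-2 · n^3; with Z fixed, T ∝ n^3.
T(n=2)/T(n=1) = (2/1)^3 = 8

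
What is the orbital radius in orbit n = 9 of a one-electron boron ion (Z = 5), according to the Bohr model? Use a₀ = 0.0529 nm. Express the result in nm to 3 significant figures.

0.857 nm

r_n = n²a₀/Z = 9² × 0.0529 / 5
    = 81 × 0.0529 / 5 = 0.857 nm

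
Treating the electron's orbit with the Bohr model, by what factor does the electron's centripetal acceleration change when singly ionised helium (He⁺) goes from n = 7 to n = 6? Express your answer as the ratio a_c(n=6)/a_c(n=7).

2401/1296

a_c ∝ Z^3 · n^-4; with Z fixed, a_c ∝ n^-4.
a_c(n=6)/a_c(n=7) = (6/7)^-4 = 2401/1296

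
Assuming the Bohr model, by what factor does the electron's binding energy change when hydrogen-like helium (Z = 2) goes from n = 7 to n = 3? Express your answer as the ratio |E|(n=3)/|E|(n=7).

|E| ∝ Z^2 · n^-2; with Z fixed, |E| ∝ n^-2.
|E|(n=3)/|E|(n=7) = (3/7)^-2 = 49/9

49/9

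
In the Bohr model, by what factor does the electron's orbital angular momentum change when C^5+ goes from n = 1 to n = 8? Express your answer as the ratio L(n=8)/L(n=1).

8

L = nℏ depends only on n, so L ∝ n.
L(n=8)/L(n=1) = (8/1)^1 = 8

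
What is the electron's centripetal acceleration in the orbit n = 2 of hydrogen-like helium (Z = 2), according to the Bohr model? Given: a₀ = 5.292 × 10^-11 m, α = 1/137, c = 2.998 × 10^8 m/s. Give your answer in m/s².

r = n²a₀/Z = 1.058 × 10^-10 m, v = Zαc/n = 2.188 × 10^6 m/s
a = v²/r = (2.188 × 10^6)² / 1.058 × 10^-10 = 4.525 × 10^22 m/s²

4.525 × 10^22 m/s²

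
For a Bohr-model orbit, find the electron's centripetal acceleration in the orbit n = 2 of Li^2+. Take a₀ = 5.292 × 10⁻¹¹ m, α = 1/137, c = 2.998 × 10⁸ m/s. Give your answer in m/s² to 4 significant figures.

r = n²a₀/Z = 7.056 × 10⁻¹¹ m, v = Zαc/n = 3.282 × 10⁶ m/s
a = v²/r = (3.282 × 10⁶)² / 7.056 × 10⁻¹¹ = 1.527 × 10²³ m/s²

1.527 × 10²³ m/s²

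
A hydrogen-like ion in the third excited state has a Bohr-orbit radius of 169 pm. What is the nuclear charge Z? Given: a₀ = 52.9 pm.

r_n = n²a₀/Z ⇒ Z = n²a₀/r = 4² × 52.9 / 169 ≈ 5.01
Z = 5

5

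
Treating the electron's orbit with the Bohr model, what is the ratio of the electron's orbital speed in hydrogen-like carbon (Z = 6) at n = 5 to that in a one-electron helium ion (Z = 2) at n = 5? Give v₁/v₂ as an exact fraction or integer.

v ∝ Z^1 · n^-1
v₁/v₂ = (6/2)^1 · (5/5)^-1 = 3

3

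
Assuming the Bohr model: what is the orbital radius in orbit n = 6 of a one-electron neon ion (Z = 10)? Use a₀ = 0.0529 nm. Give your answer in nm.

r_n = n²a₀/Z = 6² × 0.0529 / 10
    = 36 × 0.0529 / 10 = 0.190 nm

0.190 nm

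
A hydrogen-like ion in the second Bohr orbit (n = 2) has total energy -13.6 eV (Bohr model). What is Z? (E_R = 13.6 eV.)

2

E_n = −E_R Z²/n² ⇒ Z² = −E_n n²/E_R = 13.6 × 2² / 13.6 ≈ 4.00
Z = 2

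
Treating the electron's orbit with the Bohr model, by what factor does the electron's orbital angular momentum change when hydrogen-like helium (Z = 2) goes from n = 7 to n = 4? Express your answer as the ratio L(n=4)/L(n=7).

L = nℏ depends only on n, so L ∝ n.
L(n=4)/L(n=7) = (4/7)^1 = 4/7

4/7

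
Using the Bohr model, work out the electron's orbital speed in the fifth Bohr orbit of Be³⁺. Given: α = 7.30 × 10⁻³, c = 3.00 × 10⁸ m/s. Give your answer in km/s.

1750 km/s

v_n = Zαc/n = 4 × 0.00730 × 3.00 × 10⁸ / 5
    = 1750 km/s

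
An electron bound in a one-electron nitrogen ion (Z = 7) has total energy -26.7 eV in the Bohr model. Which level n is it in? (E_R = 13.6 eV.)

5

E_n = −E_R Z²/n² ⇒ n² = E_R Z²/(−E_n) = 13.6 × 7² / 26.7 ≈ 24.96
n = 5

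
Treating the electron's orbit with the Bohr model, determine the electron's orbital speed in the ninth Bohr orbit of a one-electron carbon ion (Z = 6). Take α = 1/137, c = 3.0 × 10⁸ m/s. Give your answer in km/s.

v_n = Zαc/n = 6 × 0.0073 × 3.0 × 10⁸ / 9
    = 1500 km/s

1500 km/s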